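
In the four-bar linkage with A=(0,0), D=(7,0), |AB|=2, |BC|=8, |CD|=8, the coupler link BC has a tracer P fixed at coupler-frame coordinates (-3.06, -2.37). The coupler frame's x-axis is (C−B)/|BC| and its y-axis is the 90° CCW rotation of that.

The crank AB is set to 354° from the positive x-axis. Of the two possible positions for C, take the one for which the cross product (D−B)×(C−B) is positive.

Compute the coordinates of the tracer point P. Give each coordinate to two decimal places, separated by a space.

A=(0,0), D=(7.00,0)
B = A + 2.00·(cos354°, sin354°) = (1.9890, -0.2091)
|BD| = 5.0153
circle(B,8.00) ∩ circle(D,8.00): a=2.5077, h=7.5968
  candidates: C₊=(4.1779,7.4857) cross=38.100; C₋=(4.8112,-7.6947) cross=-38.100
  mode + wants cross > 0 → take C=(4.1779,7.4857) (cross=38.100)
ex = (C−B)/|BC| = (0.2736,0.9618); ey = (-0.9618,0.2736)
P = B + -3.06·ex + -2.37·ey = (3.4314,-3.8007)

3.43 -3.80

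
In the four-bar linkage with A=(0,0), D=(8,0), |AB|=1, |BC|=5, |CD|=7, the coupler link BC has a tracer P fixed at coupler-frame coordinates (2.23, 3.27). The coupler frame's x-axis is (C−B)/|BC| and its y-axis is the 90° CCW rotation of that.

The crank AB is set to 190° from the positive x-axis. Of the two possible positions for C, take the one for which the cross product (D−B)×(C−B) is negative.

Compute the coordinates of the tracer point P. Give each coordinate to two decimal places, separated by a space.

2.95 0.24

A=(0,0), D=(8.00,0)
B = A + 1.00·(cos190°, sin190°) = (-0.9848, -0.1736)
|BD| = 8.9865
circle(B,5.00) ∩ circle(D,7.00): a=3.1579, h=3.8766
  candidates: C₊=(2.0976,3.7632) cross=34.837; C₋=(2.2474,-3.9885) cross=-34.837
  mode - wants cross < 0 → take C=(2.2474,-3.9885) (cross=-34.837)
ex = (C−B)/|BC| = (0.6464,-0.7630); ey = (0.7630,0.6464)
P = B + 2.23·ex + 3.27·ey = (2.9516,0.2388)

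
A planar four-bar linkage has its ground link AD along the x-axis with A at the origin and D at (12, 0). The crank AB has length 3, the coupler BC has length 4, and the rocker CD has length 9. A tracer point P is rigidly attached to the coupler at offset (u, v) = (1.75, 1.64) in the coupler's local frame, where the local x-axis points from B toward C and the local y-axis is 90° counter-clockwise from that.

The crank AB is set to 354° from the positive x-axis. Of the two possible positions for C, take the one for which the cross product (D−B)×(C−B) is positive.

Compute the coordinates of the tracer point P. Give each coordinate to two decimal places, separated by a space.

A=(0,0), D=(12.00,0)
B = A + 3.00·(cos354°, sin354°) = (2.9836, -0.3136)
|BD| = 9.0219
circle(B,4.00) ∩ circle(D,9.00): a=0.9086, h=3.8954
  candidates: C₊=(3.7562,3.6111) cross=35.144; C₋=(4.0270,-4.1751) cross=-35.144
  mode + wants cross > 0 → take C=(3.7562,3.6111) (cross=35.144)
ex = (C−B)/|BC| = (0.1932,0.9812); ey = (-0.9812,0.1932)
P = B + 1.75·ex + 1.64·ey = (1.7125,1.7202)

1.71 1.72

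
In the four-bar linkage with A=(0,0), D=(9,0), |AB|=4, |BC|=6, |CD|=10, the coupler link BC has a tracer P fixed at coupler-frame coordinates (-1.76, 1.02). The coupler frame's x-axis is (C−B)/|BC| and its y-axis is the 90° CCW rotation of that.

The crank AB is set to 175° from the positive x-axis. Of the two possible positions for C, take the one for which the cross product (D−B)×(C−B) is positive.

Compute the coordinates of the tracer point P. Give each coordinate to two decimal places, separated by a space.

-5.94 -0.22

A=(0,0), D=(9.00,0)
B = A + 4.00·(cos175°, sin175°) = (-3.9848, 0.3486)
|BD| = 12.9895
circle(B,6.00) ∩ circle(D,10.00): a=4.0312, h=4.4440
  candidates: C₊=(0.1642,4.6829) cross=57.726; C₋=(-0.0743,-4.2020) cross=-57.726
  mode + wants cross > 0 → take C=(0.1642,4.6829) (cross=57.726)
ex = (C−B)/|BC| = (0.6915,0.7224); ey = (-0.7224,0.6915)
P = B + -1.76·ex + 1.02·ey = (-5.9386,-0.2174)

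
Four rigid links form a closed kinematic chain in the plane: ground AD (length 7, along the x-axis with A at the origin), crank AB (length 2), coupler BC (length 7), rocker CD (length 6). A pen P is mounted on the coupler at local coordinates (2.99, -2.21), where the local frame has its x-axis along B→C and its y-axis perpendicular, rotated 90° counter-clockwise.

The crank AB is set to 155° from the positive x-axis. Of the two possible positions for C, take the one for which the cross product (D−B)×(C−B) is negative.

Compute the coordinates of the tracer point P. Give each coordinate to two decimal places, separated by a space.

-1.45 -2.86

A=(0,0), D=(7.00,0)
B = A + 2.00·(cos155°, sin155°) = (-1.8126, 0.8452)
|BD| = 8.8531
circle(B,7.00) ∩ circle(D,6.00): a=5.1607, h=4.7294
  candidates: C₊=(3.7761,5.0603) cross=41.869; C₋=(2.8730,-4.3552) cross=-41.869
  mode - wants cross < 0 → take C=(2.8730,-4.3552) (cross=-41.869)
ex = (C−B)/|BC| = (0.6694,-0.7429); ey = (0.7429,0.6694)
P = B + 2.99·ex + -2.21·ey = (-1.4530,-2.8554)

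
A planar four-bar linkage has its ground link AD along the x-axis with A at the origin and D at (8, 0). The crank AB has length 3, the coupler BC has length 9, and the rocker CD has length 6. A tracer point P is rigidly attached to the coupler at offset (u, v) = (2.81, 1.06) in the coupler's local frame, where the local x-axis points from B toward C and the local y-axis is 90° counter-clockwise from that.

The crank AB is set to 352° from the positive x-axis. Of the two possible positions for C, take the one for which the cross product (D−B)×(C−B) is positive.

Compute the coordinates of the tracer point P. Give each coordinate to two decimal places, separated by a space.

4.26 2.29

A=(0,0), D=(8.00,0)
B = A + 3.00·(cos352°, sin352°) = (2.9708, -0.4175)
|BD| = 5.0465
circle(B,9.00) ∩ circle(D,6.00): a=6.9818, h=5.6793
  candidates: C₊=(9.4588,5.8200) cross=28.661; C₋=(10.3985,-5.4997) cross=-28.661
  mode + wants cross > 0 → take C=(9.4588,5.8200) (cross=28.661)
ex = (C−B)/|BC| = (0.7209,0.6931); ey = (-0.6931,0.7209)
P = B + 2.81·ex + 1.06·ey = (4.2619,2.2941)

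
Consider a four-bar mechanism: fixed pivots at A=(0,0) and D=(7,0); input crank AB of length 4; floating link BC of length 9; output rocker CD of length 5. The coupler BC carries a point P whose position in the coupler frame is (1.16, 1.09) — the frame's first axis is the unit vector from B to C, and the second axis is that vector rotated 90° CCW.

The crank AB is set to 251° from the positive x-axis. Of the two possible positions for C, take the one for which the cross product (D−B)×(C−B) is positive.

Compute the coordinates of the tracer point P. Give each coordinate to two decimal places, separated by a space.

A=(0,0), D=(7.00,0)
B = A + 4.00·(cos251°, sin251°) = (-1.3023, -3.7821)
|BD| = 9.1231
circle(B,9.00) ∩ circle(D,5.00): a=7.6307, h=4.7721
  candidates: C₊=(3.6635,3.7240) cross=43.536; C₋=(7.6201,-4.9614) cross=-43.536
  mode + wants cross > 0 → take C=(3.6635,3.7240) (cross=43.536)
ex = (C−B)/|BC| = (0.5518,0.8340); ey = (-0.8340,0.5518)
P = B + 1.16·ex + 1.09·ey = (-1.5713,-2.2132)

-1.57 -2.21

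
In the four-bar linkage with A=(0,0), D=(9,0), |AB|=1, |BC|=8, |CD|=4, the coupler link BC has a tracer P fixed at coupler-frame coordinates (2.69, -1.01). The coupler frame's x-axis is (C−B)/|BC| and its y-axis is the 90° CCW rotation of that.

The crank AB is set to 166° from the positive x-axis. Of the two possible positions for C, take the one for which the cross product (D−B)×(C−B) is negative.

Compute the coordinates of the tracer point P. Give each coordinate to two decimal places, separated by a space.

1.08 -1.77

A=(0,0), D=(9.00,0)
B = A + 1.00·(cos166°, sin166°) = (-0.9703, 0.2419)
|BD| = 9.9732
circle(B,8.00) ∩ circle(D,4.00): a=7.3931, h=3.0566
  candidates: C₊=(6.4947,3.1183) cross=30.484; C₋=(6.3464,-2.9931) cross=-30.484
  mode - wants cross < 0 → take C=(6.3464,-2.9931) (cross=-30.484)
ex = (C−B)/|BC| = (0.9146,-0.4044); ey = (0.4044,0.9146)
P = B + 2.69·ex + -1.01·ey = (1.0815,-1.7696)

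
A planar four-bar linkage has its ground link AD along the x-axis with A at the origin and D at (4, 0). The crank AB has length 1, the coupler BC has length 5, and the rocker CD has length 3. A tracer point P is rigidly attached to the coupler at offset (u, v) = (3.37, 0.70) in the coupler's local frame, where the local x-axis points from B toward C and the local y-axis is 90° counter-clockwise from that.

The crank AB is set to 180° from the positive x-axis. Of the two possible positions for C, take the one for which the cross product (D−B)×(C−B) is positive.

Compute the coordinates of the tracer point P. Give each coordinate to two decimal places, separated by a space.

1.36 2.50

A=(0,0), D=(4.00,0)
B = A + 1.00·(cos180°, sin180°) = (-1.0000, 0.0000)
|BD| = 5.0000
circle(B,5.00) ∩ circle(D,3.00): a=4.1000, h=2.8618
  candidates: C₊=(3.1000,2.8618) cross=14.309; C₋=(3.1000,-2.8618) cross=-14.309
  mode + wants cross > 0 → take C=(3.1000,2.8618) (cross=14.309)
ex = (C−B)/|BC| = (0.8200,0.5724); ey = (-0.5724,0.8200)
P = B + 3.37·ex + 0.70·ey = (1.3627,2.5029)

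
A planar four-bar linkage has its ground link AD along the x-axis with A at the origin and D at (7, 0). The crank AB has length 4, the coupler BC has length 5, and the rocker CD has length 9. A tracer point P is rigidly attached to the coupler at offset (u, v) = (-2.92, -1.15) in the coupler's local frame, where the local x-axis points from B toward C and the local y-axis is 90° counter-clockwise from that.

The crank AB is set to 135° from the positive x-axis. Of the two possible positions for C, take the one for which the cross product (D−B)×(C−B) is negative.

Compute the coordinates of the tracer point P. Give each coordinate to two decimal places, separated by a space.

-4.57 5.44

A=(0,0), D=(7.00,0)
B = A + 4.00·(cos135°, sin135°) = (-2.8284, 2.8284)
|BD| = 10.2273
circle(B,5.00) ∩ circle(D,9.00): a=2.3759, h=4.3994
  candidates: C₊=(0.6715,6.3992) cross=44.995; C₋=(-1.7619,-2.0565) cross=-44.995
  mode - wants cross < 0 → take C=(-1.7619,-2.0565) (cross=-44.995)
ex = (C−B)/|BC| = (0.2133,-0.9770); ey = (0.9770,0.2133)
P = B + -2.92·ex + -1.15·ey = (-4.5748,5.4359)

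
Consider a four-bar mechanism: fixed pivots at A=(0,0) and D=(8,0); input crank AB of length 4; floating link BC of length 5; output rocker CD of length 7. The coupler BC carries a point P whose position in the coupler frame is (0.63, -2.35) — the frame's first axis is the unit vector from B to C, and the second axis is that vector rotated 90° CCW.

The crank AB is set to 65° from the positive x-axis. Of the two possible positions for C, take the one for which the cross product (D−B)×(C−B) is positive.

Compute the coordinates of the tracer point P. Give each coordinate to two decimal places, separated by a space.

A=(0,0), D=(8.00,0)
B = A + 4.00·(cos65°, sin65°) = (1.6905, 3.6252)
|BD| = 7.2768
circle(B,5.00) ∩ circle(D,7.00): a=1.9894, h=4.5872
  candidates: C₊=(5.7007,6.6116) cross=33.380; C₋=(1.1301,-1.3433) cross=-33.380
  mode + wants cross > 0 → take C=(5.7007,6.6116) (cross=33.380)
ex = (C−B)/|BC| = (0.8020,0.5973); ey = (-0.5973,0.8020)
P = B + 0.63·ex + -2.35·ey = (3.5993,2.1167)

3.60 2.12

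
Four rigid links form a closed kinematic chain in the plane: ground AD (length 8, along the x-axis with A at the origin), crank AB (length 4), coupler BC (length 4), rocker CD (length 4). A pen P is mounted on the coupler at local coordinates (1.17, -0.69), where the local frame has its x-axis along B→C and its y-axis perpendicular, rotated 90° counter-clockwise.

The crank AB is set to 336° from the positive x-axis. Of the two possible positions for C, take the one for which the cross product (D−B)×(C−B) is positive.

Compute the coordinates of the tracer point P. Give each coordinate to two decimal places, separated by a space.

A=(0,0), D=(8.00,0)
B = A + 4.00·(cos336°, sin336°) = (3.6542, -1.6269)
|BD| = 4.6404
circle(B,4.00) ∩ circle(D,4.00): a=2.3202, h=3.2583
  candidates: C₊=(4.6847,2.2380) cross=15.120; C₋=(6.9695,-3.8650) cross=-15.120
  mode + wants cross > 0 → take C=(4.6847,2.2380) (cross=15.120)
ex = (C−B)/|BC| = (0.2576,0.9662); ey = (-0.9662,0.2576)
P = B + 1.17·ex + -0.69·ey = (4.6223,-0.6742)

4.62 -0.67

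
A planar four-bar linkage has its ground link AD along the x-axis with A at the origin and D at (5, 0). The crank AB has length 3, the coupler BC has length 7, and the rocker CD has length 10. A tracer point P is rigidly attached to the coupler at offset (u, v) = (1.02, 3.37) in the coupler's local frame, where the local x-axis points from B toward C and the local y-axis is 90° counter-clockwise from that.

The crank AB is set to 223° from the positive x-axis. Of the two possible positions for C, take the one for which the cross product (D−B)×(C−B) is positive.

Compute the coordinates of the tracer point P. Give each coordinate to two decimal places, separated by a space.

A=(0,0), D=(5.00,0)
B = A + 3.00·(cos223°, sin223°) = (-2.1941, -2.0460)
|BD| = 7.4793
circle(B,7.00) ∩ circle(D,10.00): a=0.3303, h=6.9922
  candidates: C₊=(-3.7891,4.7699) cross=52.297; C₋=(0.0364,-8.6811) cross=-52.297
  mode + wants cross > 0 → take C=(-3.7891,4.7699) (cross=52.297)
ex = (C−B)/|BC| = (-0.2279,0.9737); ey = (-0.9737,-0.2279)
P = B + 1.02·ex + 3.37·ey = (-5.7078,-1.8207)

-5.71 -1.82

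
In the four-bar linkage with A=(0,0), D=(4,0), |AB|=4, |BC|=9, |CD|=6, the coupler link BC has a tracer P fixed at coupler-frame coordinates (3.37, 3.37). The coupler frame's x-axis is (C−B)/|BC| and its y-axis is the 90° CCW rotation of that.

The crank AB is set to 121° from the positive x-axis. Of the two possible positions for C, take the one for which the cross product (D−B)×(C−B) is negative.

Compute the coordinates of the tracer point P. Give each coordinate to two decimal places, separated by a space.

A=(0,0), D=(4.00,0)
B = A + 4.00·(cos121°, sin121°) = (-2.0602, 3.4287)
|BD| = 6.9628
circle(B,9.00) ∩ circle(D,6.00): a=6.7129, h=5.9948
  candidates: C₊=(6.7344,5.3407) cross=41.741; C₋=(0.8304,-5.0945) cross=-41.741
  mode - wants cross < 0 → take C=(0.8304,-5.0945) (cross=-41.741)
ex = (C−B)/|BC| = (0.3212,-0.9470); ey = (0.9470,0.3212)
P = B + 3.37·ex + 3.37·ey = (2.2137,1.3196)

2.21 1.32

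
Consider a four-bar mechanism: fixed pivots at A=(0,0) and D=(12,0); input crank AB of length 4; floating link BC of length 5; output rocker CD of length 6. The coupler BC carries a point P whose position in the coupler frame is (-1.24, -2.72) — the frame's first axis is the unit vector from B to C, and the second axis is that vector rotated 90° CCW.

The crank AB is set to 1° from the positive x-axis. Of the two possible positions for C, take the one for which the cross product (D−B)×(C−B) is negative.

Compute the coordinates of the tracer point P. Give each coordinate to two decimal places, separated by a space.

A=(0,0), D=(12.00,0)
B = A + 4.00·(cos1°, sin1°) = (3.9994, 0.0698)
|BD| = 8.0009
circle(B,5.00) ∩ circle(D,6.00): a=3.3130, h=3.7448
  candidates: C₊=(7.3450,3.7856) cross=29.962; C₋=(7.2796,-3.7038) cross=-29.962
  mode - wants cross < 0 → take C=(7.2796,-3.7038) (cross=-29.962)
ex = (C−B)/|BC| = (0.6560,-0.7547); ey = (0.7547,0.6560)
P = B + -1.24·ex + -2.72·ey = (1.1331,-0.7788)

1.13 -0.78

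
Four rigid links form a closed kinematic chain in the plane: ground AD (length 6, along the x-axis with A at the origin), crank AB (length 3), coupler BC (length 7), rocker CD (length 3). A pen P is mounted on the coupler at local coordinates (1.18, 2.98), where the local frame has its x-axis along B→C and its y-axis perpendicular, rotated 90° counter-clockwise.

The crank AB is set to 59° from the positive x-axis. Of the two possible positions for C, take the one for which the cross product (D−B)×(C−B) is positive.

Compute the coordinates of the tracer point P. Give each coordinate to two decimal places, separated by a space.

3.10 5.38

A=(0,0), D=(6.00,0)
B = A + 3.00·(cos59°, sin59°) = (1.5451, 2.5715)
|BD| = 5.1438
circle(B,7.00) ∩ circle(D,3.00): a=6.4601, h=2.6958
  candidates: C₊=(8.4877,1.6767) cross=13.867; C₋=(5.7923,-2.9928) cross=-13.867
  mode + wants cross > 0 → take C=(8.4877,1.6767) (cross=13.867)
ex = (C−B)/|BC| = (0.9918,-0.1278); ey = (0.1278,0.9918)
P = B + 1.18·ex + 2.98·ey = (3.0964,5.3762)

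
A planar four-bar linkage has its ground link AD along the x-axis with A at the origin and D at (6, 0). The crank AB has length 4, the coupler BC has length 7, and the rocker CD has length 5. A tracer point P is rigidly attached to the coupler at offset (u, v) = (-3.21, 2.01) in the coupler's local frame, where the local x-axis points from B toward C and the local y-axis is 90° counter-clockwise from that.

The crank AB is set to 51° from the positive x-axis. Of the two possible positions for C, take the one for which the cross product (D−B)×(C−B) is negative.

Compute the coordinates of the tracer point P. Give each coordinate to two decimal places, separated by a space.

A=(0,0), D=(6.00,0)
B = A + 4.00·(cos51°, sin51°) = (2.5173, 3.1086)
|BD| = 4.6683
circle(B,7.00) ∩ circle(D,5.00): a=4.9047, h=4.9944
  candidates: C₊=(9.5021,3.5686) cross=23.315; C₋=(2.8506,-3.8835) cross=-23.315
  mode - wants cross < 0 → take C=(2.8506,-3.8835) (cross=-23.315)
ex = (C−B)/|BC| = (0.0476,-0.9989); ey = (0.9989,0.0476)
P = B + -3.21·ex + 2.01·ey = (4.3721,6.4107)

4.37 6.41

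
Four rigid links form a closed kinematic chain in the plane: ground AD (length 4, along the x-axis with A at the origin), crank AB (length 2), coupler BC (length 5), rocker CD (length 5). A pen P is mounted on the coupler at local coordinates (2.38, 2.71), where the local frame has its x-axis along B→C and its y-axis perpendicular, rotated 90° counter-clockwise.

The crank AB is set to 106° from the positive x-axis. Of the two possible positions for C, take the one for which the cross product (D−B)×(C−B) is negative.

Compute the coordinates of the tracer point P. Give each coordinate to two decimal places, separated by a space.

2.42 -0.12

A=(0,0), D=(4.00,0)
B = A + 2.00·(cos106°, sin106°) = (-0.5513, 1.9225)
|BD| = 4.9407
circle(B,5.00) ∩ circle(D,5.00): a=2.4703, h=4.3471
  candidates: C₊=(3.4159,4.9658) cross=21.478; C₋=(0.0328,-3.0432) cross=-21.478
  mode - wants cross < 0 → take C=(0.0328,-3.0432) (cross=-21.478)
ex = (C−B)/|BC| = (0.1168,-0.9932); ey = (0.9932,0.1168)
P = B + 2.38·ex + 2.71·ey = (2.4182,-0.1246)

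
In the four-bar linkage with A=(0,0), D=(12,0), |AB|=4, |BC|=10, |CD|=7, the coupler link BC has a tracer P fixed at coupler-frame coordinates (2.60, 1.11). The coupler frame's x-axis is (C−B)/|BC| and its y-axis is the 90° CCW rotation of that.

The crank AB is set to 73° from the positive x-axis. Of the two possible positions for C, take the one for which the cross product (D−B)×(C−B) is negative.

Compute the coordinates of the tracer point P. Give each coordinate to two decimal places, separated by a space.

3.53 2.26

A=(0,0), D=(12.00,0)
B = A + 4.00·(cos73°, sin73°) = (1.1695, 3.8252)
|BD| = 11.4862
circle(B,10.00) ∩ circle(D,7.00): a=7.9631, h=6.0488
  candidates: C₊=(10.6925,6.8768) cross=69.478; C₋=(6.6636,-4.5303) cross=-69.478
  mode - wants cross < 0 → take C=(6.6636,-4.5303) (cross=-69.478)
ex = (C−B)/|BC| = (0.5494,-0.8355); ey = (0.8355,0.5494)
P = B + 2.60·ex + 1.11·ey = (3.5254,2.2626)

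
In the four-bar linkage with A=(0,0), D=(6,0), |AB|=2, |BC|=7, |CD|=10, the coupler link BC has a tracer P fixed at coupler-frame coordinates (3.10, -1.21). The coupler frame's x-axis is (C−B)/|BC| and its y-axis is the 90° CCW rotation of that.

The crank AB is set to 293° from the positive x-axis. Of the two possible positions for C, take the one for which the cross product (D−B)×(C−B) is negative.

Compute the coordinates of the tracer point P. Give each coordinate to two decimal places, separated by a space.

-0.20 -5.02

A=(0,0), D=(6.00,0)
B = A + 2.00·(cos293°, sin293°) = (0.7815, -1.8410)
|BD| = 5.5338
circle(B,7.00) ∩ circle(D,10.00): a=-1.8412, h=6.7535
  candidates: C₊=(-3.2017,3.9153) cross=37.372; C₋=(1.2919,-8.8224) cross=-37.372
  mode - wants cross < 0 → take C=(1.2919,-8.8224) (cross=-37.372)
ex = (C−B)/|BC| = (0.0729,-0.9973); ey = (0.9973,0.0729)
P = B + 3.10·ex + -1.21·ey = (-0.1992,-5.0210)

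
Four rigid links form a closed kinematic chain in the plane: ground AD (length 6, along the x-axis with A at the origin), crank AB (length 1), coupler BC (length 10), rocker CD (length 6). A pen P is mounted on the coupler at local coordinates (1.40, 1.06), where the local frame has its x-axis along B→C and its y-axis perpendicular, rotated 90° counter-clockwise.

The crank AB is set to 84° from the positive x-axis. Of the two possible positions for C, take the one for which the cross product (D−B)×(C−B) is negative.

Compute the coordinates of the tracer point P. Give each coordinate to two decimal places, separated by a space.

A=(0,0), D=(6.00,0)
B = A + 1.00·(cos84°, sin84°) = (0.1045, 0.9945)
|BD| = 5.9788
circle(B,10.00) ∩ circle(D,6.00): a=8.3417, h=5.5151
  candidates: C₊=(9.2474,5.0453) cross=32.974; C₋=(7.4126,-5.8314) cross=-32.974
  mode - wants cross < 0 → take C=(7.4126,-5.8314) (cross=-32.974)
ex = (C−B)/|BC| = (0.7308,-0.6826); ey = (0.6826,0.7308)
P = B + 1.40·ex + 1.06·ey = (1.8512,0.8136)

1.85 0.81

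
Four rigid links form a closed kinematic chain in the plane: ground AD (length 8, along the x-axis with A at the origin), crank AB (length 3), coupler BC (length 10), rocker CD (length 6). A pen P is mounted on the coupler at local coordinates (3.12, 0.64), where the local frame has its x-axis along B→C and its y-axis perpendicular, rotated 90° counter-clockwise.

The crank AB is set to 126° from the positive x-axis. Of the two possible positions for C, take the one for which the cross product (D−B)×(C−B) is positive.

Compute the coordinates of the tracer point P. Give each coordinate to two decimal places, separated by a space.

0.92 4.14

A=(0,0), D=(8.00,0)
B = A + 3.00·(cos126°, sin126°) = (-1.7634, 2.4271)
|BD| = 10.0605
circle(B,10.00) ∩ circle(D,6.00): a=8.2110, h=5.7078
  candidates: C₊=(7.5821,5.9854) cross=57.424; C₋=(4.8281,-5.0931) cross=-57.424
  mode + wants cross > 0 → take C=(7.5821,5.9854) (cross=57.424)
ex = (C−B)/|BC| = (0.9345,0.3558); ey = (-0.3558,0.9345)
P = B + 3.12·ex + 0.64·ey = (0.9247,4.1354)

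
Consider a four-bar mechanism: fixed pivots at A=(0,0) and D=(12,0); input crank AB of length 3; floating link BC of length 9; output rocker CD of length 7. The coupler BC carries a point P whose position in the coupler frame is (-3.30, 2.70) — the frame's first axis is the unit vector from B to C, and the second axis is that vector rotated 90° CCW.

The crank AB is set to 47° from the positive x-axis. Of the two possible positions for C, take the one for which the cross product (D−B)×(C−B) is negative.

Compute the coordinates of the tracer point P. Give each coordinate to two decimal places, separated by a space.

2.34 6.45

A=(0,0), D=(12.00,0)
B = A + 3.00·(cos47°, sin47°) = (2.0460, 2.1941)
|BD| = 10.1929
circle(B,9.00) ∩ circle(D,7.00): a=6.6662, h=6.0466
  candidates: C₊=(9.8575,6.6641) cross=61.633; C₋=(7.2544,-5.1458) cross=-61.633
  mode - wants cross < 0 → take C=(7.2544,-5.1458) (cross=-61.633)
ex = (C−B)/|BC| = (0.5787,-0.8155); ey = (0.8155,0.5787)
P = B + -3.30·ex + 2.70·ey = (2.3382,6.4478)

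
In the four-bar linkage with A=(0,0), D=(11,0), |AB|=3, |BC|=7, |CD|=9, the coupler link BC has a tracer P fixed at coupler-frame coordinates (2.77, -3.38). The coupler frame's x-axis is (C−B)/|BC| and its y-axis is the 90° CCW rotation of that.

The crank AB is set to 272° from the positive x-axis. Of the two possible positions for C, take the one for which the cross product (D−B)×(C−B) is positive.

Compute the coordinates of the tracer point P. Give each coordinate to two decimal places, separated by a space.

4.27 -1.68

A=(0,0), D=(11.00,0)
B = A + 3.00·(cos272°, sin272°) = (0.1047, -2.9982)
|BD| = 11.3003
circle(B,7.00) ∩ circle(D,9.00): a=4.2343, h=5.5741
  candidates: C₊=(2.7083,3.4996) cross=62.989; C₋=(5.6661,-7.2491) cross=-62.989
  mode + wants cross > 0 → take C=(2.7083,3.4996) (cross=62.989)
ex = (C−B)/|BC| = (0.3719,0.9283); ey = (-0.9283,0.3719)
P = B + 2.77·ex + -3.38·ey = (4.2725,-1.6841)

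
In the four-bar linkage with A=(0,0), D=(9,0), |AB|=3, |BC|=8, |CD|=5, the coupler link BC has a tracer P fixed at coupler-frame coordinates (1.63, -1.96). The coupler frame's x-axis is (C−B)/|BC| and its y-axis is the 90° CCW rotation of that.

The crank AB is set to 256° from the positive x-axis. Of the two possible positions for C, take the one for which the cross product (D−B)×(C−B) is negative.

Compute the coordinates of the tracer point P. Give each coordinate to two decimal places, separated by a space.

0.45 -5.17

A=(0,0), D=(9.00,0)
B = A + 3.00·(cos256°, sin256°) = (-0.7258, -2.9109)
|BD| = 10.1520
circle(B,8.00) ∩ circle(D,5.00): a=6.9968, h=3.8787
  candidates: C₊=(4.8651,2.8112) cross=39.377; C₋=(7.0894,-4.6206) cross=-39.377
  mode - wants cross < 0 → take C=(7.0894,-4.6206) (cross=-39.377)
ex = (C−B)/|BC| = (0.9769,-0.2137); ey = (0.2137,0.9769)
P = B + 1.63·ex + -1.96·ey = (0.4477,-5.1740)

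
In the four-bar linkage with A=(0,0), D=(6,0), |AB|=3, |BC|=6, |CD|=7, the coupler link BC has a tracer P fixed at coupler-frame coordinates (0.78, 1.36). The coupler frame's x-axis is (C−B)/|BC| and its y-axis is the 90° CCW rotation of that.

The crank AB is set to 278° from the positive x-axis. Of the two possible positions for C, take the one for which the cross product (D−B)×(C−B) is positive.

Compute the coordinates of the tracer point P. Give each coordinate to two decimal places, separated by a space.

-1.03 -2.37

A=(0,0), D=(6.00,0)
B = A + 3.00·(cos278°, sin278°) = (0.4175, -2.9708)
|BD| = 6.3237
circle(B,6.00) ∩ circle(D,7.00): a=2.1340, h=5.6077
  candidates: C₊=(-0.3330,2.9821) cross=35.462; C₋=(4.9358,-6.9186) cross=-35.462
  mode + wants cross > 0 → take C=(-0.3330,2.9821) (cross=35.462)
ex = (C−B)/|BC| = (-0.1251,0.9921); ey = (-0.9921,-0.1251)
P = B + 0.78·ex + 1.36·ey = (-1.0294,-2.3671)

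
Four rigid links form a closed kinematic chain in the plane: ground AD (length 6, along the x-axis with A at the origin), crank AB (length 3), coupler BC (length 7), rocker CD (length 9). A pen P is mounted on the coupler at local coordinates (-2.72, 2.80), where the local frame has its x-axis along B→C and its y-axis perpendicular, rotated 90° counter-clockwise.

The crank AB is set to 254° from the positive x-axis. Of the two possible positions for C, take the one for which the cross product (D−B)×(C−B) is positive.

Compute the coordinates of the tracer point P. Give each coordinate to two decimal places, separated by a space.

A=(0,0), D=(6.00,0)
B = A + 3.00·(cos254°, sin254°) = (-0.8269, -2.8838)
|BD| = 7.4110
circle(B,7.00) ∩ circle(D,9.00): a=1.5465, h=6.8270
  candidates: C₊=(-2.0588,4.0070) cross=50.595; C₋=(3.2543,-8.5709) cross=-50.595
  mode + wants cross > 0 → take C=(-2.0588,4.0070) (cross=50.595)
ex = (C−B)/|BC| = (-0.1760,0.9844); ey = (-0.9844,-0.1760)
P = B + -2.72·ex + 2.80·ey = (-3.1045,-6.0541)

-3.10 -6.05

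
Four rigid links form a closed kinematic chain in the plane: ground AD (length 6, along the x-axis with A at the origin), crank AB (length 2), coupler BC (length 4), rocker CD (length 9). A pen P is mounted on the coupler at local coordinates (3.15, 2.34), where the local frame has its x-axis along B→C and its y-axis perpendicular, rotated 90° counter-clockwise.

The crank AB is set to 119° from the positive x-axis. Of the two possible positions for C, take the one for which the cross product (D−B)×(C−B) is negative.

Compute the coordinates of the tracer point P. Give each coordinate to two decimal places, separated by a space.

-0.35 -2.13

A=(0,0), D=(6.00,0)
B = A + 2.00·(cos119°, sin119°) = (-0.9696, 1.7492)
|BD| = 7.1858
circle(B,4.00) ∩ circle(D,9.00): a=-0.9299, h=3.8904
  candidates: C₊=(-0.9245,5.7490) cross=27.956; C₋=(-2.8186,-1.7978) cross=-27.956
  mode - wants cross < 0 → take C=(-2.8186,-1.7978) (cross=-27.956)
ex = (C−B)/|BC| = (-0.4623,-0.8867); ey = (0.8867,-0.4623)
P = B + 3.15·ex + 2.34·ey = (-0.3507,-2.1257)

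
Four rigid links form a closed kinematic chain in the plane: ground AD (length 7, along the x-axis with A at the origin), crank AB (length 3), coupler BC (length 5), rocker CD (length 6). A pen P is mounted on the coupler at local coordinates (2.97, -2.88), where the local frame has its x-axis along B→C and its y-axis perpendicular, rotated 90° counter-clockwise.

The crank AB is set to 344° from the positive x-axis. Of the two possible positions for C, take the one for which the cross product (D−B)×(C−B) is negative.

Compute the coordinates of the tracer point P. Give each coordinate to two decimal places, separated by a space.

A=(0,0), D=(7.00,0)
B = A + 3.00·(cos344°, sin344°) = (2.8838, -0.8269)
|BD| = 4.1985
circle(B,5.00) ∩ circle(D,6.00): a=0.7892, h=4.9373
  candidates: C₊=(2.6851,4.1691) cross=20.729; C₋=(4.6300,-5.5121) cross=-20.729
  mode - wants cross < 0 → take C=(4.6300,-5.5121) (cross=-20.729)
ex = (C−B)/|BC| = (0.3492,-0.9370); ey = (0.9370,0.3492)
P = B + 2.97·ex + -2.88·ey = (1.2224,-4.6157)

1.22 -4.62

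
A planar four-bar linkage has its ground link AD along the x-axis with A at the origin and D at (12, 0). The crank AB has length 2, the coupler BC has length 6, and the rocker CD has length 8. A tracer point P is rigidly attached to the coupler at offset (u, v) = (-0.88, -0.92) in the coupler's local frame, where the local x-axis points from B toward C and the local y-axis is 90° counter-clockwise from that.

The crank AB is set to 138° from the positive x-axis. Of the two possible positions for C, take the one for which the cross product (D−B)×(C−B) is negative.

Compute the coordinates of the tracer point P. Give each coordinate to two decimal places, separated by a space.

A=(0,0), D=(12.00,0)
B = A + 2.00·(cos138°, sin138°) = (-1.4863, 1.3383)
|BD| = 13.5525
circle(B,6.00) ∩ circle(D,8.00): a=5.7432, h=1.7364
  candidates: C₊=(4.4004,2.4991) cross=23.533; C₋=(4.0574,-0.9568) cross=-23.533
  mode - wants cross < 0 → take C=(4.0574,-0.9568) (cross=-23.533)
ex = (C−B)/|BC| = (0.9240,-0.3825); ey = (0.3825,0.9240)
P = B + -0.88·ex + -0.92·ey = (-2.6513,0.8248)

-2.65 0.82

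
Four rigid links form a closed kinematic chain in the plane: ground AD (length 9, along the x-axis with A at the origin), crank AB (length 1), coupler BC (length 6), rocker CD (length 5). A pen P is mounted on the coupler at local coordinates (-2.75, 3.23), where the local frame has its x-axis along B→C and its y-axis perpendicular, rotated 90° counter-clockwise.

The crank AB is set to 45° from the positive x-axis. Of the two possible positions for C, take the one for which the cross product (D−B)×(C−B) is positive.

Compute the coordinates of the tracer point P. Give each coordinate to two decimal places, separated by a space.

A=(0,0), D=(9.00,0)
B = A + 1.00·(cos45°, sin45°) = (0.7071, 0.7071)
|BD| = 8.3230
circle(B,6.00) ∩ circle(D,5.00): a=4.8223, h=3.5701
  candidates: C₊=(5.8153,3.8546) cross=29.714; C₋=(5.2087,-3.2597) cross=-29.714
  mode + wants cross > 0 → take C=(5.8153,3.8546) (cross=29.714)
ex = (C−B)/|BC| = (0.8514,0.5246); ey = (-0.5246,0.8514)
P = B + -2.75·ex + 3.23·ey = (-3.3285,2.0144)

-3.33 2.01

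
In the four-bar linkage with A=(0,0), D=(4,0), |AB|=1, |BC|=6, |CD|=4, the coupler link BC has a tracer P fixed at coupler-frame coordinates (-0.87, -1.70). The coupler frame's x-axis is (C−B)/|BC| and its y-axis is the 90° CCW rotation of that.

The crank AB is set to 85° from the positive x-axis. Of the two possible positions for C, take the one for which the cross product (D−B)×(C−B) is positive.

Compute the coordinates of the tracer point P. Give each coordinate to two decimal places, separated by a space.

A=(0,0), D=(4.00,0)
B = A + 1.00·(cos85°, sin85°) = (0.0872, 0.9962)
|BD| = 4.0377
circle(B,6.00) ∩ circle(D,4.00): a=4.4955, h=3.9737
  candidates: C₊=(5.4241,3.7379) cross=16.045; C₋=(3.4633,-3.9638) cross=-16.045
  mode + wants cross > 0 → take C=(5.4241,3.7379) (cross=16.045)
ex = (C−B)/|BC| = (0.8895,0.4570); ey = (-0.4570,0.8895)
P = B + -0.87·ex + -1.70·ey = (0.0901,-0.9135)

0.09 -0.91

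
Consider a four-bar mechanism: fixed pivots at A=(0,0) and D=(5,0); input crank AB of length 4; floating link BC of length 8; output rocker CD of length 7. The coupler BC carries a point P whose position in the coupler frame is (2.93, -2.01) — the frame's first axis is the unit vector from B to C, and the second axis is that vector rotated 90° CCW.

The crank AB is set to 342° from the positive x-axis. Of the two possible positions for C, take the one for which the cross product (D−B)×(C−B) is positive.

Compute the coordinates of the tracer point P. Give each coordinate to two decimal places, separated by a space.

A=(0,0), D=(5.00,0)
B = A + 4.00·(cos342°, sin342°) = (3.8042, -1.2361)
|BD| = 1.7198
circle(B,8.00) ∩ circle(D,7.00): a=5.2209, h=6.0616
  candidates: C₊=(3.0777,6.7309) cross=10.425; C₋=(11.7909,-1.6983) cross=-10.425
  mode + wants cross > 0 → take C=(3.0777,6.7309) (cross=10.425)
ex = (C−B)/|BC| = (-0.0908,0.9959); ey = (-0.9959,-0.0908)
P = B + 2.93·ex + -2.01·ey = (5.5398,1.8644)

5.54 1.86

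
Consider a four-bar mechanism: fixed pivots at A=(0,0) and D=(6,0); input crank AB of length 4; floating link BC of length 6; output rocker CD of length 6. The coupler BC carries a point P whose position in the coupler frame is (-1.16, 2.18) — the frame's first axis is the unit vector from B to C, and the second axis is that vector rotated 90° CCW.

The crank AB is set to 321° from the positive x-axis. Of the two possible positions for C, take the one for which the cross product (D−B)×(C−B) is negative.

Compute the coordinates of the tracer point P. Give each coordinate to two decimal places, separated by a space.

3.21 -0.05

A=(0,0), D=(6.00,0)
B = A + 4.00·(cos321°, sin321°) = (3.1086, -2.5173)
|BD| = 3.8337
circle(B,6.00) ∩ circle(D,6.00): a=1.9168, h=5.6856
  candidates: C₊=(0.8210,3.0295) cross=21.797; C₋=(8.2876,-5.5468) cross=-21.797
  mode - wants cross < 0 → take C=(8.2876,-5.5468) (cross=-21.797)
ex = (C−B)/|BC| = (0.8632,-0.5049); ey = (0.5049,0.8632)
P = B + -1.16·ex + 2.18·ey = (3.2080,-0.0499)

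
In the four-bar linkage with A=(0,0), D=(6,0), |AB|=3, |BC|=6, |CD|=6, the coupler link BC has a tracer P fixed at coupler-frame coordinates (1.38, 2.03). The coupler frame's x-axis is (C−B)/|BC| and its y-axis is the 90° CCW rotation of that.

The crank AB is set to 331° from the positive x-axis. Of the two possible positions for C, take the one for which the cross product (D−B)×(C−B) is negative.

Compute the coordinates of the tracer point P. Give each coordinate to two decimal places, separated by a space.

5.06 -1.16

A=(0,0), D=(6.00,0)
B = A + 3.00·(cos331°, sin331°) = (2.6239, -1.4544)
|BD| = 3.6761
circle(B,6.00) ∩ circle(D,6.00): a=1.8380, h=5.7115
  candidates: C₊=(2.0522,4.5183) cross=20.996; C₋=(6.5717,-5.9727) cross=-20.996
  mode - wants cross < 0 → take C=(6.5717,-5.9727) (cross=-20.996)
ex = (C−B)/|BC| = (0.6580,-0.7530); ey = (0.7530,0.6580)
P = B + 1.38·ex + 2.03·ey = (5.0605,-1.1580)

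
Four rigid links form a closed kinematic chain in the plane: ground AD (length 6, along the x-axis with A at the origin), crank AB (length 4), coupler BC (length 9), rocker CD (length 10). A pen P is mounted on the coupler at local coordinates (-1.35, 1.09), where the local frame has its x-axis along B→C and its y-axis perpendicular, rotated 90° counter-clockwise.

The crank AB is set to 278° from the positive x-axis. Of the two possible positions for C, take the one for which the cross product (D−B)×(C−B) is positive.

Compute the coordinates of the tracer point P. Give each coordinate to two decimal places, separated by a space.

A=(0,0), D=(6.00,0)
B = A + 4.00·(cos278°, sin278°) = (0.5567, -3.9611)
|BD| = 6.7320
circle(B,9.00) ∩ circle(D,10.00): a=1.9548, h=8.7851
  candidates: C₊=(-3.0318,4.2926) cross=59.141; C₋=(7.3064,-9.9143) cross=-59.141
  mode + wants cross > 0 → take C=(-3.0318,4.2926) (cross=59.141)
ex = (C−B)/|BC| = (-0.3987,0.9171); ey = (-0.9171,-0.3987)
P = B + -1.35·ex + 1.09·ey = (0.0954,-5.6337)

0.10 -5.63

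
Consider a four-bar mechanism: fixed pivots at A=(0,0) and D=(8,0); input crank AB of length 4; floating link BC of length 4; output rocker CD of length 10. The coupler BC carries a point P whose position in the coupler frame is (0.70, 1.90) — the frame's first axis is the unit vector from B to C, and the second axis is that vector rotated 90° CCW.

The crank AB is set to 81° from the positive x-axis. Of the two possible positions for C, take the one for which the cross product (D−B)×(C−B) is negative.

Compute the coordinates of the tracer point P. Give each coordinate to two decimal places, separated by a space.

1.62 2.19

A=(0,0), D=(8.00,0)
B = A + 4.00·(cos81°, sin81°) = (0.6257, 3.9508)
|BD| = 8.3659
circle(B,4.00) ∩ circle(D,10.00): a=-0.8374, h=3.9114
  candidates: C₊=(1.7347,7.7940) cross=32.722; C₋=(-1.9596,0.8985) cross=-32.722
  mode - wants cross < 0 → take C=(-1.9596,0.8985) (cross=-32.722)
ex = (C−B)/|BC| = (-0.6463,-0.7631); ey = (0.7631,-0.6463)
P = B + 0.70·ex + 1.90·ey = (1.6231,2.1886)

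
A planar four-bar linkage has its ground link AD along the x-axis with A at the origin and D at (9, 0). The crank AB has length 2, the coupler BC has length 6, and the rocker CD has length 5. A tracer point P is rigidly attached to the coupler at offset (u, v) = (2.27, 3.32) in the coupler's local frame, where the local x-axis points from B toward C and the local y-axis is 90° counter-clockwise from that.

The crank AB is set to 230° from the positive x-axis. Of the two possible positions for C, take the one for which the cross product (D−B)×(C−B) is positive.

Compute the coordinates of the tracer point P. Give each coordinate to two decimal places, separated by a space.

-0.69 2.44

A=(0,0), D=(9.00,0)
B = A + 2.00·(cos230°, sin230°) = (-1.2856, -1.5321)
|BD| = 10.3991
circle(B,6.00) ∩ circle(D,5.00): a=5.7284, h=1.7847
  candidates: C₊=(4.1174,1.0771) cross=18.559; C₋=(4.6433,-2.4534) cross=-18.559
  mode + wants cross > 0 → take C=(4.1174,1.0771) (cross=18.559)
ex = (C−B)/|BC| = (0.9005,0.4349); ey = (-0.4349,0.9005)
P = B + 2.27·ex + 3.32·ey = (-0.6852,2.4447)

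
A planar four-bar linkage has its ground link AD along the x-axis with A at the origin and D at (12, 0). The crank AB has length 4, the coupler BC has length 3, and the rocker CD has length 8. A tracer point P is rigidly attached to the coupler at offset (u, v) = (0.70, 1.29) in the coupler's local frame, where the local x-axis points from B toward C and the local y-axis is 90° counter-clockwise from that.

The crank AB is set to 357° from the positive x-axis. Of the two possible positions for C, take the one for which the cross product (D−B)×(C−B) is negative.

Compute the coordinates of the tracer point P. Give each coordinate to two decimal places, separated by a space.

5.41 -0.61

A=(0,0), D=(12.00,0)
B = A + 4.00·(cos357°, sin357°) = (3.9945, -0.2093)
|BD| = 8.0082
circle(B,3.00) ∩ circle(D,8.00): a=0.5701, h=2.9453
  candidates: C₊=(4.4875,2.7499) cross=23.587; C₋=(4.6415,-3.1388) cross=-23.587
  mode - wants cross < 0 → take C=(4.6415,-3.1388) (cross=-23.587)
ex = (C−B)/|BC| = (0.2156,-0.9765); ey = (0.9765,0.2156)
P = B + 0.70·ex + 1.29·ey = (5.4051,-0.6147)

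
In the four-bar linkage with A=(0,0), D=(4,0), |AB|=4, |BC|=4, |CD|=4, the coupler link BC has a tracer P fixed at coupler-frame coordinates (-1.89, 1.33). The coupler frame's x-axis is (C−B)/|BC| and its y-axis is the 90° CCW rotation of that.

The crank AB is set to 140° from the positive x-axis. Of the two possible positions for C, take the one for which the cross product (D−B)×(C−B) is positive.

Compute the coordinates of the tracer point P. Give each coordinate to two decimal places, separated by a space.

-4.95 3.90

A=(0,0), D=(4.00,0)
B = A + 4.00·(cos140°, sin140°) = (-3.0642, 2.5712)
|BD| = 7.5175
circle(B,4.00) ∩ circle(D,4.00): a=3.7588, h=1.3681
  candidates: C₊=(0.9358,2.5712) cross=10.285; C₋=(-0.0000,-0.0000) cross=-10.285
  mode + wants cross > 0 → take C=(0.9358,2.5712) (cross=10.285)
ex = (C−B)/|BC| = (1.0000,0.0000); ey = (-0.0000,1.0000)
P = B + -1.89·ex + 1.33·ey = (-4.9542,3.9012)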